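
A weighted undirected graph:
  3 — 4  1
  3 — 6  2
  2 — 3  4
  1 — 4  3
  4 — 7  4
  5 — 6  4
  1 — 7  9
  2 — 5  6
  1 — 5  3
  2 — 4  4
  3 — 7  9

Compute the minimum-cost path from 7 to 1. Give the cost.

Comparing a few candidate routes:
7→4→1: 4 + 3 = 7
7→1: 9
7→3→4→1: 9 + 1 + 3 = 13
Shortest: 7.

7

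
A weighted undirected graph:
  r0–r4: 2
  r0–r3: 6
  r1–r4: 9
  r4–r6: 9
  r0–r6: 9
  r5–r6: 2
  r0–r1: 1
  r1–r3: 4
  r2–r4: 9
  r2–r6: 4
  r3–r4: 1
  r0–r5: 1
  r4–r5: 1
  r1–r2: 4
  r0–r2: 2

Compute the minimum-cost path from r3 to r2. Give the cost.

Some routes from r3 to r2:
r3 -> r4 -> r0 -> r2: 1 + 2 + 2 = 5
r3 -> r1 -> r2: 4 + 4 = 8
r3 -> r4 -> r5 -> r0 -> r2: 1 + 1 + 1 + 2 = 5
r3 -> r0 -> r2: 6 + 2 = 8
r3 -> r1 -> r0 -> r2: 4 + 1 + 2 = 7
The minimum is 5.

5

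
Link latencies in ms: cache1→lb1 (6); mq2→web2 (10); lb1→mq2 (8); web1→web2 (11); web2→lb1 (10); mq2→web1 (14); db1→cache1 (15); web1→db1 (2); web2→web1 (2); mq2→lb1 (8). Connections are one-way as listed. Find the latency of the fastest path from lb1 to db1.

Candidate routes:
lb1 - mq2 - web2 - web1 - db1: 8 + 10 + 2 + 2 = 22
lb1 - mq2 - web1 - db1: 8 + 14 + 2 = 24
The minimum is 22 ms.

22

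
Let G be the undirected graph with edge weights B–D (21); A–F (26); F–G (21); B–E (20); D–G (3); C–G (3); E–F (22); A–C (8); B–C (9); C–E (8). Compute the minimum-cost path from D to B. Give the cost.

Comparing a few candidate routes:
D - G - C - B: 3 + 3 + 9 = 15
D - G - F - E - C - B: 3 + 21 + 22 + 8 + 9 = 63
D - B: 21
D - G - C - E - B: 3 + 3 + 8 + 20 = 34
Best route has total 15.

15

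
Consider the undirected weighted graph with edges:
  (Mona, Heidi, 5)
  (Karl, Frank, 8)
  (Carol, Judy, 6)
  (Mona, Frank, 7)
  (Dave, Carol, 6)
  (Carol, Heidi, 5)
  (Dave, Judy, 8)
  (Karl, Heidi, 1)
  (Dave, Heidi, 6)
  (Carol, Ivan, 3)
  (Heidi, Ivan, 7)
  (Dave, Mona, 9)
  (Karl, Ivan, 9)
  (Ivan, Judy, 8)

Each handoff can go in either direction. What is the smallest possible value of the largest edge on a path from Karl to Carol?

5

A few of the Karl→Carol routes:
Karl → Heidi → Carol: max(1, 5) = 5
Karl → Heidi → Dave → Carol: max(1, 6, 6) = 6
Karl → Heidi → Ivan → Judy → Carol: max(1, 7, 8, 6) = 8
Karl → Heidi → Ivan → Judy → Dave → Carol: max(1, 7, 8, 8, 6) = 8
Karl → Heidi → Dave → Judy → Ivan → Carol: max(1, 6, 8, 8, 3) = 8
Karl → Heidi → Ivan → Carol: max(1, 7, 3) = 7
Smallest bottleneck: 5.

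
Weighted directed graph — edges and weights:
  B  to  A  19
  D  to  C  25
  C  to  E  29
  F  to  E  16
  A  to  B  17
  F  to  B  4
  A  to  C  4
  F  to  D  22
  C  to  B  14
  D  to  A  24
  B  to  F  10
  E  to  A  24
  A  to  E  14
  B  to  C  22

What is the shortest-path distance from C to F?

24

Candidate routes:
C→B→F: 14 + 10 = 24
C→E→A→B→F: 29 + 24 + 17 + 10 = 80
Shortest: 24.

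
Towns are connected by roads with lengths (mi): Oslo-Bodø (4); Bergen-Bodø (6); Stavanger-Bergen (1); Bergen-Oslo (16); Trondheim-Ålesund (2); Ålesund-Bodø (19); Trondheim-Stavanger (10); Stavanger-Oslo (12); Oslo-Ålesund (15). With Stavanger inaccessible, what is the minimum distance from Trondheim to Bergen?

Comparing a few candidate routes:
Trondheim→Ålesund→Oslo→Bergen: 2 + 15 + 16 = 33
Trondheim→Ålesund→Oslo→Bodø→Bergen: 2 + 15 + 4 + 6 = 27
Trondheim→Ålesund→Bodø→Bergen: 2 + 19 + 6 = 27
Shortest: 27 mi.

27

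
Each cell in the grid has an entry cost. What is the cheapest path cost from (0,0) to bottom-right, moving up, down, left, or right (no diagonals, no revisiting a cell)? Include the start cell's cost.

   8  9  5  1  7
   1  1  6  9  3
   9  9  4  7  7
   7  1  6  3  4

33

Cheapest: r0c0 r1c0 r1c1 r1c2 r2c2 r3c2 r3c3 r3c4
  8 + 1 + 1 + 6 + 4 + 6 + 3 + 4 = 33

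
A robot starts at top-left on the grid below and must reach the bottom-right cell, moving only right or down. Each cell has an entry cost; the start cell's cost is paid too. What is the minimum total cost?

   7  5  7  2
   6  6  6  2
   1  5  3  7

29

One optimal route is r0c0 -> r1c0 -> r2c0 -> r2c1 -> r2c2 -> r2c3.
Its cost is 7 + 6 + 1 + 5 + 3 + 7 = 29.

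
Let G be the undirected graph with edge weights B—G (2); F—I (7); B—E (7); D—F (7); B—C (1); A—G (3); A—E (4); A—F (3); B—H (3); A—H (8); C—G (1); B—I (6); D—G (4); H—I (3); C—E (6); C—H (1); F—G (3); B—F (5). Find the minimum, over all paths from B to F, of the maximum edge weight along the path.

3

Some routes from B to F:
B→C→G→A→F: max(1, 1, 3, 3) = 3
B→G→A→F: max(2, 3, 3) = 3
B→G→F: max(2, 3) = 3
Best route has worst link 3.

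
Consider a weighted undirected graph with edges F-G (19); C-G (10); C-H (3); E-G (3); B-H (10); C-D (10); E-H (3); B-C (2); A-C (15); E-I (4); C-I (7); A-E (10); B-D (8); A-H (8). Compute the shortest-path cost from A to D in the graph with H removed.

25

Comparing a few candidate routes:
A - E - I - C - D: 10 + 4 + 7 + 10 = 31
A - E - I - C - B - D: 10 + 4 + 7 + 2 + 8 = 31
A - C - B - D: 15 + 2 + 8 = 25
A - C - D: 15 + 10 = 25
The minimum is 25.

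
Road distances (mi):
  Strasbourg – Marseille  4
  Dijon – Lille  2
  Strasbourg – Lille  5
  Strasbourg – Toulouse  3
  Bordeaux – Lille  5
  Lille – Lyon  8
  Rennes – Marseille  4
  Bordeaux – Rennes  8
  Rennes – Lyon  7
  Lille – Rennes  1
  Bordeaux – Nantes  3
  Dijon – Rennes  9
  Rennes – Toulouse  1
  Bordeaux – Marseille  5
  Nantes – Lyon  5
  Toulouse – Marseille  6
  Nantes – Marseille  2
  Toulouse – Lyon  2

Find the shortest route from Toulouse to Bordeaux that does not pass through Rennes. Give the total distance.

Checking several routes:
Toulouse → Marseille → Bordeaux: 6 + 5 = 11
Toulouse → Marseille → Nantes → Bordeaux: 6 + 2 + 3 = 11
Toulouse → Strasbourg → Marseille → Bordeaux: 3 + 4 + 5 = 12
Toulouse → Lyon → Nantes → Bordeaux: 2 + 5 + 3 = 10
Best route has total 10 mi.

10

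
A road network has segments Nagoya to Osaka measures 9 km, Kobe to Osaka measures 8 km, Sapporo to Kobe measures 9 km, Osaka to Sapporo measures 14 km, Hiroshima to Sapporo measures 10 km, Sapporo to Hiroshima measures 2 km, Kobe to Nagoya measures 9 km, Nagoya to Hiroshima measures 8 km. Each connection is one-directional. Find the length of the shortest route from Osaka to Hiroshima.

16

Routes from Osaka to Hiroshima:
Osaka→Sapporo→Kobe→Nagoya→Hiroshima: 14 + 9 + 9 + 8 = 40
Osaka→Sapporo→Hiroshima: 14 + 2 = 16
Best route has total 16 km.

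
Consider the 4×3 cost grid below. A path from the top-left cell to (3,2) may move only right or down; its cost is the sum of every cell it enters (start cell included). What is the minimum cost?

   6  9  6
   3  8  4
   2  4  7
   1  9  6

27

Best path: [0,0] → [1,0] → [2,0] → [3,0] → [3,1] → [3,2]
Cost: 6 + 3 + 2 + 1 + 9 + 6 = 27
For comparison, the top-then-right route costs 38.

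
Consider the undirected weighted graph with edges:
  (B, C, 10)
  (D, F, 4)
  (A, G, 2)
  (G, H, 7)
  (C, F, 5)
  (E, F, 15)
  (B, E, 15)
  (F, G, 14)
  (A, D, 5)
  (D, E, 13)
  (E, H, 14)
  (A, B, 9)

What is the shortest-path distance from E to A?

18

Comparing a few candidate routes:
E - D - A: 13 + 5 = 18
E - H - G - A: 14 + 7 + 2 = 23
E - B - A: 15 + 9 = 24
E - F - D - A: 15 + 4 + 5 = 24
The minimum is 18.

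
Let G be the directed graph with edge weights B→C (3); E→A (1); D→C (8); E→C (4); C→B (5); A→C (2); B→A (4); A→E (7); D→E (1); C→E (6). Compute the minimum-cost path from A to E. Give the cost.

7

Candidate routes:
A → C → E: 2 + 6 = 8
A → E: 7
Best route has total 7.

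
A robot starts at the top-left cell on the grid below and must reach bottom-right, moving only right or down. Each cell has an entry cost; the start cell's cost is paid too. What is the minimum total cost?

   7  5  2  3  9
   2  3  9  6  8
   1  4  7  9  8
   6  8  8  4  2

35

Path r0c0 -> r1c0 -> r2c0 -> r2c1 -> r2c2 -> r3c2 -> r3c3 -> r3c4: 7 + 2 + 1 + 4 + 7 + 8 + 4 + 2 = 35.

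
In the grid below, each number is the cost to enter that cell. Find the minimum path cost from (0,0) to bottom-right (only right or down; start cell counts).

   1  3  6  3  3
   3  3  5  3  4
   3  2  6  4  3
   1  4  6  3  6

27

Cheapest: (0,0) -> (1,0) -> (2,0) -> (3,0) -> (3,1) -> (3,2) -> (3,3) -> (3,4)
  1 + 3 + 3 + 1 + 4 + 6 + 3 + 6 = 27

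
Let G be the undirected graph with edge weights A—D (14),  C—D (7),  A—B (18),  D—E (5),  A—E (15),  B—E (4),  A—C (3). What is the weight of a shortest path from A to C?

3

Paths from A to C:
A-C: 3
A-D-C: 14 + 7 = 21
A-B-E-D-C: 18 + 4 + 5 + 7 = 34
A-E-D-C: 15 + 5 + 7 = 27
Best route has total 3.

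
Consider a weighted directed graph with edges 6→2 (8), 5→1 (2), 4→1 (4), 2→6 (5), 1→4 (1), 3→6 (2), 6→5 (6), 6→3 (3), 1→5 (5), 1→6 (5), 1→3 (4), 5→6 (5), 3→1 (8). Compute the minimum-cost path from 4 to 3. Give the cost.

8

Routes from 4 to 3:
4→1→3: 4 + 4 = 8
4→1→5→6→3: 4 + 5 + 5 + 3 = 17
4→1→6→3: 4 + 5 + 3 = 12
Best route has total 8.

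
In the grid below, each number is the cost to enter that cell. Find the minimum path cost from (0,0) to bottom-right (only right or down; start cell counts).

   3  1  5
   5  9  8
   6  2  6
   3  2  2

19

One optimal route is [0,0] -> [0,1] -> [1,1] -> [2,1] -> [3,1] -> [3,2].
Its cost is 3 + 1 + 9 + 2 + 2 + 2 = 19.
(Top row then right column would cost 25.)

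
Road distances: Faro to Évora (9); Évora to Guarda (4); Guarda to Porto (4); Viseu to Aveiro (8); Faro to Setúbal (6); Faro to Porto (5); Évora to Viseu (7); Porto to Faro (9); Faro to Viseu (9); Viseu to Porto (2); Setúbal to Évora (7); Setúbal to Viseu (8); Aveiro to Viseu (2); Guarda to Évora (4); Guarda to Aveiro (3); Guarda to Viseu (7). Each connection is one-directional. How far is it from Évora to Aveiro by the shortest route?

7

Comparing a few candidate routes:
Évora -> Guarda -> Aveiro: 4 + 3 = 7
Évora -> Viseu -> Aveiro: 7 + 8 = 15
Évora -> Guarda -> Viseu -> Aveiro: 4 + 7 + 8 = 19
The minimum is 7.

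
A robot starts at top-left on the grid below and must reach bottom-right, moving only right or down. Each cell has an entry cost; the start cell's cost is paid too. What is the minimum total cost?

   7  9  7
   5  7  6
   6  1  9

28

Take (0,0)→(1,0)→(2,0)→(2,1)→(2,2) for a total of 7 + 5 + 6 + 1 + 9 = 28.
(Top row then right column would cost 38.)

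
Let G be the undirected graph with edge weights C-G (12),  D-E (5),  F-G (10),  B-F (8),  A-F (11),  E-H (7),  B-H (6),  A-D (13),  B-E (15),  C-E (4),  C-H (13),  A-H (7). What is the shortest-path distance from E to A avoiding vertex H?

18

Routes from E to A avoiding H:
E -> B -> F -> A: 15 + 8 + 11 = 34
E -> C -> G -> F -> A: 4 + 12 + 10 + 11 = 37
E -> D -> A: 5 + 13 = 18
Shortest: 18.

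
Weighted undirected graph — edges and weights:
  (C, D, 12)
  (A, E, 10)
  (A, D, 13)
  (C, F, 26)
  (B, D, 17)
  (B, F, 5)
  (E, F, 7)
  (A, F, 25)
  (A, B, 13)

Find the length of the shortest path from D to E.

A few of the D→E routes:
D-A-E: 13 + 10 = 23
D-A-B-F-E: 13 + 13 + 5 + 7 = 38
D-B-F-E: 17 + 5 + 7 = 29
Shortest: 23.

23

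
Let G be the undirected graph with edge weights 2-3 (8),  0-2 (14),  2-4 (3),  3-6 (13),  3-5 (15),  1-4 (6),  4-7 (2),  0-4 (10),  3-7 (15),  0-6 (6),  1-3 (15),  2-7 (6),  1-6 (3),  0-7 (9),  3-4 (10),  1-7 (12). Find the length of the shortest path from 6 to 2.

Some routes from 6 to 2:
6 → 1 → 4 → 7 → 2: 3 + 6 + 2 + 6 = 17
6 → 1 → 4 → 2: 3 + 6 + 3 = 12
6 → 1 → 7 → 4 → 2: 3 + 12 + 2 + 3 = 20
6 → 0 → 4 → 2: 6 + 10 + 3 = 19
Best route has total 12.

12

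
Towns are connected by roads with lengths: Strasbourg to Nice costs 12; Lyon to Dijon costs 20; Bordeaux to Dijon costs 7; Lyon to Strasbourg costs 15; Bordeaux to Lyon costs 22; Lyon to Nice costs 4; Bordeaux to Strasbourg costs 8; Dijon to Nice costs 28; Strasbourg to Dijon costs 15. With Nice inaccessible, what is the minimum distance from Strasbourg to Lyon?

Checking several routes:
Strasbourg → Dijon → Lyon: 15 + 20 = 35
Strasbourg → Lyon: 15
Strasbourg → Bordeaux → Lyon: 8 + 22 = 30
Shortest: 15.

15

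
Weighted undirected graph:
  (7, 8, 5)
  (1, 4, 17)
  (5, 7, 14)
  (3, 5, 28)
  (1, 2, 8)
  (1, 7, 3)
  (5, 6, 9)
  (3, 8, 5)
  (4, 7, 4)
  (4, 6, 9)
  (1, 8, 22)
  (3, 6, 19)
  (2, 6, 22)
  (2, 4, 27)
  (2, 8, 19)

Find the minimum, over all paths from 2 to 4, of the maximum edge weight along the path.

Comparing a few candidate routes:
2 -> 8 -> 3 -> 6 -> 5 -> 7 -> 1 -> 4: max(19, 5, 19, 9, 14, 3, 17) = 19
2 -> 1 -> 7 -> 4: max(8, 3, 4) = 8
2 -> 1 -> 4: max(8, 17) = 17
2 -> 8 -> 3 -> 6 -> 5 -> 7 -> 4: max(19, 5, 19, 9, 14, 4) = 19
2 -> 1 -> 7 -> 5 -> 6 -> 4: max(8, 3, 14, 9, 9) = 14
Smallest bottleneck: 8.

8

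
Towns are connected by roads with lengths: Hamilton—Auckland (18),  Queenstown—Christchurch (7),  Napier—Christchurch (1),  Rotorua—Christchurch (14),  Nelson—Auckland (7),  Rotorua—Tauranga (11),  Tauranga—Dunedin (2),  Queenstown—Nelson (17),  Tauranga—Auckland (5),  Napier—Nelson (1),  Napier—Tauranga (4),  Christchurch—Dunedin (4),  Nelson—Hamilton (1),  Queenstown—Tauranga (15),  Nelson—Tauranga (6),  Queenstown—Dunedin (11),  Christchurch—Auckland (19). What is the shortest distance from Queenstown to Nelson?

9

Some routes from Queenstown to Nelson:
Queenstown - Christchurch - Napier - Tauranga - Nelson: 7 + 1 + 4 + 6 = 18
Queenstown - Christchurch - Napier - Nelson: 7 + 1 + 1 = 9
Queenstown - Nelson: 17
Queenstown - Dunedin - Christchurch - Napier - Nelson: 11 + 4 + 1 + 1 = 17
The minimum is 9.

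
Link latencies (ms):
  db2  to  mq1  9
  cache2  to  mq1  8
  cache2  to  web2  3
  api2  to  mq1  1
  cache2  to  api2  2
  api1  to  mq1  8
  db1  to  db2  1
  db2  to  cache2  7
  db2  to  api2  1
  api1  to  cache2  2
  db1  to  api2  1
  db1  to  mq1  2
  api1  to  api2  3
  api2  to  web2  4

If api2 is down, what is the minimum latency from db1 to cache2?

8

A few of the db1→cache2 routes:
db1 -> mq1 -> api1 -> cache2: 2 + 8 + 2 = 12
db1 -> mq1 -> db2 -> cache2: 2 + 9 + 7 = 18
db1 -> mq1 -> cache2: 2 + 8 = 10
db1 -> db2 -> cache2: 1 + 7 = 8
Shortest: 8 ms.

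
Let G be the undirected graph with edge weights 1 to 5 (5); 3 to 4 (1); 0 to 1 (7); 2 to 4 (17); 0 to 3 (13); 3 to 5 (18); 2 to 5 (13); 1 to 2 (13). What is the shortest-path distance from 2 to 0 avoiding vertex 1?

Candidate routes:
2-4-3-0: 17 + 1 + 13 = 31
2-5-3-0: 13 + 18 + 13 = 44
Best route has total 31.

31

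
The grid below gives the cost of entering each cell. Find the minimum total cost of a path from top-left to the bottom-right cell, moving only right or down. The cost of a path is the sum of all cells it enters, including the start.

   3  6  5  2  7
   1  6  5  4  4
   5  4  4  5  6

28

Best path: r0c0→r1c0→r2c0→r2c1→r2c2→r2c3→r2c4
Cost: 3 + 1 + 5 + 4 + 4 + 5 + 6 = 28
(Top row then right column would cost 33.)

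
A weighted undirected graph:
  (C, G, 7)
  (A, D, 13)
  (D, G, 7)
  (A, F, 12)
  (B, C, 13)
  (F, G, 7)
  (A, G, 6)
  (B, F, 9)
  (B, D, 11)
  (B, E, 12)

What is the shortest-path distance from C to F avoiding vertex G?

22

Paths from C to F avoiding G:
C → B → F: 13 + 9 = 22
C → B → D → A → F: 13 + 11 + 13 + 12 = 49
The minimum is 22.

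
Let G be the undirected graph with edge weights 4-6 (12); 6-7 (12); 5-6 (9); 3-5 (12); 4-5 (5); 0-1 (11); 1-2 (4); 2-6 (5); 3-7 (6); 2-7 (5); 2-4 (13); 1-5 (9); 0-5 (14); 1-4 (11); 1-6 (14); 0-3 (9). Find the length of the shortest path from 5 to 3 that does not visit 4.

Some routes from 5 to 3 avoiding 4:
5-6-7-3: 9 + 12 + 6 = 27
5-1-2-7-3: 9 + 4 + 5 + 6 = 24
5-1-0-3: 9 + 11 + 9 = 29
5-3: 12
5-0-3: 14 + 9 = 23
5-6-2-7-3: 9 + 5 + 5 + 6 = 25
The minimum is 12.

12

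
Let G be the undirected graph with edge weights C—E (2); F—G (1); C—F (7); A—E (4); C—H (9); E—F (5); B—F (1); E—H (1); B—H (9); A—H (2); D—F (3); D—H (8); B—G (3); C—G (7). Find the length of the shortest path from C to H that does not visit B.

Checking several routes:
C-F-E-H: 7 + 5 + 1 = 13
C-H: 9
C-E-A-H: 2 + 4 + 2 = 8
C-E-H: 2 + 1 = 3
Shortest: 3.

3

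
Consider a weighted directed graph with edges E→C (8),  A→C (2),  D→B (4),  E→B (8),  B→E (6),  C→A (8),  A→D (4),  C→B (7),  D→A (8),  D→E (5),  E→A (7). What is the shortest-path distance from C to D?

12

Paths from C to D:
C → A → D: 8 + 4 = 12
C → B → E → A → D: 7 + 6 + 7 + 4 = 24
Shortest: 12.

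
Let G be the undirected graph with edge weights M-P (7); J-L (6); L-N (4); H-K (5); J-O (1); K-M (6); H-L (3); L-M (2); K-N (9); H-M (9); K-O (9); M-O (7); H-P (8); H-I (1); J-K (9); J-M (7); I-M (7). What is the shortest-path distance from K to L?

8

Comparing a few candidate routes:
K -> H -> L: 5 + 3 = 8
K -> M -> L: 6 + 2 = 8
K -> N -> L: 9 + 4 = 13
Best route has total 8.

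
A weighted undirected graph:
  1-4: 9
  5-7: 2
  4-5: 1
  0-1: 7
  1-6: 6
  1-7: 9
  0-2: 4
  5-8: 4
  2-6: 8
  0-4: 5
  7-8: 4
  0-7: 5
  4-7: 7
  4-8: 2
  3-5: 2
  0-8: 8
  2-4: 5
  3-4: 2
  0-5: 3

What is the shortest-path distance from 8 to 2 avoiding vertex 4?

11

Checking several routes:
8→7→0→2: 4 + 5 + 4 = 13
8→7→5→0→2: 4 + 2 + 3 + 4 = 13
8→0→2: 8 + 4 = 12
8→5→0→2: 4 + 3 + 4 = 11
Best route has total 11.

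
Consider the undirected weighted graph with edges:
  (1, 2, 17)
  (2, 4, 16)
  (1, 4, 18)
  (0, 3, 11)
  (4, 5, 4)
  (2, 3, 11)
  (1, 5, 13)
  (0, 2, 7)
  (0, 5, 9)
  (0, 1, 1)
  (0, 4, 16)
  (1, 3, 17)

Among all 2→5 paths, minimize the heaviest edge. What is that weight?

Some routes from 2 to 5:
2-4-5: max(16, 4) = 16
2-3-0-5: max(11, 11, 9) = 11
2-3-0-1-5: max(11, 11, 1, 13) = 13
2-0-5: max(7, 9) = 9
2-0-1-5: max(7, 1, 13) = 13
Smallest bottleneck: 9.

9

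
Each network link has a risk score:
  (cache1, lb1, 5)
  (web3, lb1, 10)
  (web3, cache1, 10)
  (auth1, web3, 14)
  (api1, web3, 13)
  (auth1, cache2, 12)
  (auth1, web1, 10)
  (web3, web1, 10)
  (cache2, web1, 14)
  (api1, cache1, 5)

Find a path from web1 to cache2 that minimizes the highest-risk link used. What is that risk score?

12

Candidate routes:
web1→cache2: max(14) = 14
web1→auth1→cache2: max(10, 12) = 12
web1→web3→auth1→cache2: max(10, 14, 12) = 14
The minimum achievable maximum is 12.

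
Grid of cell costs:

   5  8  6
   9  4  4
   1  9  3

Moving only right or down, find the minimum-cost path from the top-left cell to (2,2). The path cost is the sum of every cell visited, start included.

Path [0,0] -> [0,1] -> [1,1] -> [1,2] -> [2,2]: 5 + 8 + 4 + 4 + 3 = 24.
(Top row then right column would cost 26.)

24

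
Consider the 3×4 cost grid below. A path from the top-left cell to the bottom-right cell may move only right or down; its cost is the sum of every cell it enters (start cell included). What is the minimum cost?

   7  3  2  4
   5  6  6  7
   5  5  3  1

22

Best path: [0,0] → [0,1] → [0,2] → [1,2] → [2,2] → [2,3]
Cost: 7 + 3 + 2 + 6 + 3 + 1 = 22
For comparison, the top-then-right route costs 24.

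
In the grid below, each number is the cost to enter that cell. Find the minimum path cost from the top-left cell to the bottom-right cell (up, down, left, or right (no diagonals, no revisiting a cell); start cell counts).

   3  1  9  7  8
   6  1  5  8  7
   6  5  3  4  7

Take r0c0 r0c1 r1c1 r1c2 r2c2 r2c3 r2c4 for a total of 3 + 1 + 1 + 5 + 3 + 4 + 7 = 24.

24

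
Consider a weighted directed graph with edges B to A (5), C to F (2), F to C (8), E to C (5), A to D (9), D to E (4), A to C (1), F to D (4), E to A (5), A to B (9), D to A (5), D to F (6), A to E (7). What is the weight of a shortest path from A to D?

Paths from A to D:
A → E → C → F → D: 7 + 5 + 2 + 4 = 18
A → D: 9
A → C → F → D: 1 + 2 + 4 = 7
The minimum is 7.

7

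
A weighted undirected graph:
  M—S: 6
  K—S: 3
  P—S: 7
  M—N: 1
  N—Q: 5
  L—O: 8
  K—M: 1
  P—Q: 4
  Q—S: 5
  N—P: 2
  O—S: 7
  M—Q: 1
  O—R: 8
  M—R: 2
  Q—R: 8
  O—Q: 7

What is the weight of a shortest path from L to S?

A few of the L→S routes:
L→O→Q→S: 8 + 7 + 5 = 20
L→O→Q→M→K→S: 8 + 7 + 1 + 1 + 3 = 20
L→O→S: 8 + 7 = 15
The minimum is 15.

15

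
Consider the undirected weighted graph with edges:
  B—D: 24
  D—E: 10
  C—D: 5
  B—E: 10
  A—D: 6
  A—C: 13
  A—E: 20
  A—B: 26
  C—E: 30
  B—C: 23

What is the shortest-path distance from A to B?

26

Comparing a few candidate routes:
A→C→B: 13 + 23 = 36
A→B: 26
A→D→B: 6 + 24 = 30
A→D→E→B: 6 + 10 + 10 = 26
A→E→B: 20 + 10 = 30
A→D→C→B: 6 + 5 + 23 = 34
The minimum is 26.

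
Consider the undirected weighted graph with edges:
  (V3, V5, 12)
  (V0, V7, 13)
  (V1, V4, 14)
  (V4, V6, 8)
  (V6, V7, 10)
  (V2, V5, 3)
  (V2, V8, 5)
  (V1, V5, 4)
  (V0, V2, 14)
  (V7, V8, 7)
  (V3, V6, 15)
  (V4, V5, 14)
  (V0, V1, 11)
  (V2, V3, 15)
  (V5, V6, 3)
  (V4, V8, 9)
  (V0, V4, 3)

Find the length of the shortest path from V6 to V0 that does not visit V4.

Comparing a few candidate routes:
V6→V5→V2→V8→V7→V0: 3 + 3 + 5 + 7 + 13 = 31
V6→V7→V0: 10 + 13 = 23
V6→V5→V1→V0: 3 + 4 + 11 = 18
V6→V5→V2→V0: 3 + 3 + 14 = 20
Shortest: 18.

18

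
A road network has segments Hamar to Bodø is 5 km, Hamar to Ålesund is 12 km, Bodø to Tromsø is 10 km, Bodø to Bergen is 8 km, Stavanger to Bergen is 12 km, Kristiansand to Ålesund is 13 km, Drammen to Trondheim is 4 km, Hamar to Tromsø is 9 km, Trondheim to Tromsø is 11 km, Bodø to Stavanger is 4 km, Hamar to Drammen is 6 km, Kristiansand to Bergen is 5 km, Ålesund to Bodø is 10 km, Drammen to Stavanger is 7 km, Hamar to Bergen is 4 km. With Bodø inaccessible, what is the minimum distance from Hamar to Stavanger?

Routes from Hamar to Stavanger avoiding Bodø:
Hamar - Bergen - Stavanger: 4 + 12 = 16
Hamar - Tromsø - Trondheim - Drammen - Stavanger: 9 + 11 + 4 + 7 = 31
Hamar - Drammen - Stavanger: 6 + 7 = 13
Hamar - Ålesund - Kristiansand - Bergen - Stavanger: 12 + 13 + 5 + 12 = 42
Shortest: 13 km.

13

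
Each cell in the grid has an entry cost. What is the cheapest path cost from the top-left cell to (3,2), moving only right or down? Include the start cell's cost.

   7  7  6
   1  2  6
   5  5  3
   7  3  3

One optimal route is [0,0] [1,0] [1,1] [2,1] [2,2] [3,2].
Its cost is 7 + 1 + 2 + 5 + 3 + 3 = 21.
(Top row then right column would cost 32.)

21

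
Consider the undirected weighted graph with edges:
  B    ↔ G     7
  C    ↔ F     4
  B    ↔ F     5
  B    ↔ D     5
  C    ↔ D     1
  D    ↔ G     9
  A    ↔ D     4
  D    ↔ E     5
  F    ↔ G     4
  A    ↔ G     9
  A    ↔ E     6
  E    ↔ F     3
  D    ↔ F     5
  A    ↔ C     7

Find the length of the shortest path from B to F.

5

A few of the B→F routes:
B - F: 5
B - D - F: 5 + 5 = 10
B - G - F: 7 + 4 = 11
B - D - C - F: 5 + 1 + 4 = 10
Shortest: 5.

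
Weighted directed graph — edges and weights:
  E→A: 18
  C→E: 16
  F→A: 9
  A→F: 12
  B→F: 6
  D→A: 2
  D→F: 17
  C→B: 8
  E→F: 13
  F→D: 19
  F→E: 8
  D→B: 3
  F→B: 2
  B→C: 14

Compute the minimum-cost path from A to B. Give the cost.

Paths from A to B:
A→F→B: 12 + 2 = 14
A→F→D→B: 12 + 19 + 3 = 34
Shortest: 14.

14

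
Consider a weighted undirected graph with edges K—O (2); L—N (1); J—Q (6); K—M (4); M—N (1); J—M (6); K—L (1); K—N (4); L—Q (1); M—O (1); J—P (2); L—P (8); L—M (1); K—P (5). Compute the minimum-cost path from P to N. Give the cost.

A few of the P→N routes:
P → K → L → N: 5 + 1 + 1 = 7
P → K → L → M → N: 5 + 1 + 1 + 1 = 8
P → K → N: 5 + 4 = 9
Best route has total 7.

7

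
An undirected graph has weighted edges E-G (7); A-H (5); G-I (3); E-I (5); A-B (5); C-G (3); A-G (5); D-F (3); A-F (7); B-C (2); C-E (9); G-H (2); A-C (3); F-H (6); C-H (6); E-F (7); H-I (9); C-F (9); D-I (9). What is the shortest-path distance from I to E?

Some routes from I to E:
I-G-E: 3 + 7 = 10
I-H-G-E: 9 + 2 + 7 = 18
I-E: 5
I-G-C-E: 3 + 3 + 9 = 15
Shortest: 5.

5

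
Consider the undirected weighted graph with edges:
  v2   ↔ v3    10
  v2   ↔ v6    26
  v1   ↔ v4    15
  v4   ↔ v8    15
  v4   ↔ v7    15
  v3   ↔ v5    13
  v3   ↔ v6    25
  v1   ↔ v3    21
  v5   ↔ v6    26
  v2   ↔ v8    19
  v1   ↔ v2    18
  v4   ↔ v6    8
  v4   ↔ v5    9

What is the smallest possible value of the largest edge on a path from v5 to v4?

Checking several routes:
v5 - v3 - v1 - v4: max(13, 21, 15) = 21
v5 - v3 - v2 - v8 - v4: max(13, 10, 19, 15) = 19
v5 - v4: max(9) = 9
v5 - v3 - v2 - v1 - v4: max(13, 10, 18, 15) = 18
v5 - v3 - v1 - v2 - v8 - v4: max(13, 21, 18, 19, 15) = 21
The minimum achievable maximum is 9.

9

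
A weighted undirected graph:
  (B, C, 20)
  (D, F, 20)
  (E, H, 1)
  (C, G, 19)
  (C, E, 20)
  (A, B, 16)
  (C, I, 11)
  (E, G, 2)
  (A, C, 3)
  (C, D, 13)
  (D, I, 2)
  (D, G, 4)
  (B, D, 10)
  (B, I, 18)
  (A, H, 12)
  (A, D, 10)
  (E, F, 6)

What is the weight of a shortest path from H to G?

Comparing a few candidate routes:
H -> E -> F -> D -> G: 1 + 6 + 20 + 4 = 31
H -> A -> C -> D -> G: 12 + 3 + 13 + 4 = 32
H -> E -> G: 1 + 2 = 3
H -> A -> D -> G: 12 + 10 + 4 = 26
Shortest: 3.

3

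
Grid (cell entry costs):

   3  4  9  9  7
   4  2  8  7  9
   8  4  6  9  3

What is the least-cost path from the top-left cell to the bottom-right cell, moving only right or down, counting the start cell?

Take (0,0)→(0,1)→(1,1)→(2,1)→(2,2)→(2,3)→(2,4) for a total of 3 + 4 + 2 + 4 + 6 + 9 + 3 = 31.
For comparison, the top-then-right route costs 44.

31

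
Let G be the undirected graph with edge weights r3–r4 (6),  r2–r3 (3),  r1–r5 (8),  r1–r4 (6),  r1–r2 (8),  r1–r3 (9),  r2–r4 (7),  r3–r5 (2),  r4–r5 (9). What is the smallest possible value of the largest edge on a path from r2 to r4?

6

A few of the r2→r4 routes:
r2-r1-r4: max(8, 6) = 8
r2-r1-r5-r3-r4: max(8, 8, 2, 6) = 8
r2-r3-r4: max(3, 6) = 6
r2-r4: max(7) = 7
r2-r3-r5-r1-r4: max(3, 2, 8, 6) = 8
Smallest bottleneck: 6.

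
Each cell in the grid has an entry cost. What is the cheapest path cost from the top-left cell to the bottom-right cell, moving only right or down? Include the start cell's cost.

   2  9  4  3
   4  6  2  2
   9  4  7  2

Path [0,0] → [1,0] → [1,1] → [1,2] → [1,3] → [2,3]: 2 + 4 + 6 + 2 + 2 + 2 = 18.
(Top row then right column would cost 22.)

18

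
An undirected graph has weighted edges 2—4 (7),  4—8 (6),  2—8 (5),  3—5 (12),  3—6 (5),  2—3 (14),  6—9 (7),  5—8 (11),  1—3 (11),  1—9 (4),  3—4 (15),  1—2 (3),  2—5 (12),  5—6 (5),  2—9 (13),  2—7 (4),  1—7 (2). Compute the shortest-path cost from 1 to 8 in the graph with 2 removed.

27

Some routes from 1 to 8 avoiding 2:
1-9-6-5-8: 4 + 7 + 5 + 11 = 27
1-3-4-8: 11 + 15 + 6 = 32
1-3-6-5-8: 11 + 5 + 5 + 11 = 32
Best route has total 27.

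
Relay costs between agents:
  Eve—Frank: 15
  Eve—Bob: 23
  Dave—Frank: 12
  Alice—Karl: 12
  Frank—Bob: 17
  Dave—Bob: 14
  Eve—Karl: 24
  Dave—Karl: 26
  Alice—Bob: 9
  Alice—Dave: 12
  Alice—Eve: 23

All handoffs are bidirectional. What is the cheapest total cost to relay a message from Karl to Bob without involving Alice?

40

Comparing a few candidate routes:
Karl → Eve → Frank → Bob: 24 + 15 + 17 = 56
Karl → Eve → Frank → Dave → Bob: 24 + 15 + 12 + 14 = 65
Karl → Eve → Bob: 24 + 23 = 47
Karl → Dave → Frank → Bob: 26 + 12 + 17 = 55
Karl → Dave → Bob: 26 + 14 = 40
Best route has total 40.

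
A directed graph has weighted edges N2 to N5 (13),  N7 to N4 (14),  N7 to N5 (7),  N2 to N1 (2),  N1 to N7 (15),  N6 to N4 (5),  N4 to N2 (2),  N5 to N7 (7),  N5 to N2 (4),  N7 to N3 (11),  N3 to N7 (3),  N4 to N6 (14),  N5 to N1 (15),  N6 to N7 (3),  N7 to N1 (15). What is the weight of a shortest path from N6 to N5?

Routes from N6 to N5:
N6 → N4 → N2 → N1 → N7 → N5: 5 + 2 + 2 + 15 + 7 = 31
N6 → N4 → N2 → N5: 5 + 2 + 13 = 20
N6 → N7 → N5: 3 + 7 = 10
N6 → N7 → N4 → N2 → N5: 3 + 14 + 2 + 13 = 32
Best route has total 10.

10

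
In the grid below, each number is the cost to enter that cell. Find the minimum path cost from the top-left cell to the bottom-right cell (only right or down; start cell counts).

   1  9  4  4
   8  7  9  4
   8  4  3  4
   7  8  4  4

Path r0c0→r0c1→r0c2→r0c3→r1c3→r2c3→r3c3: 1 + 9 + 4 + 4 + 4 + 4 + 4 = 30.

30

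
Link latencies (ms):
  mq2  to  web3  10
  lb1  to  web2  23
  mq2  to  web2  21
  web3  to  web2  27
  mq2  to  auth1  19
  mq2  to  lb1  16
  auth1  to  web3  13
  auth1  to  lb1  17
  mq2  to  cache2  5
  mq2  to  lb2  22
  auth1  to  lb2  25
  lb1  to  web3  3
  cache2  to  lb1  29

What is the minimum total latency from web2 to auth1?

39

A few of the web2→auth1 routes:
web2-lb1-auth1: 23 + 17 = 40
web2-lb1-web3-auth1: 23 + 3 + 13 = 39
web2-mq2-auth1: 21 + 19 = 40
The minimum is 39 ms.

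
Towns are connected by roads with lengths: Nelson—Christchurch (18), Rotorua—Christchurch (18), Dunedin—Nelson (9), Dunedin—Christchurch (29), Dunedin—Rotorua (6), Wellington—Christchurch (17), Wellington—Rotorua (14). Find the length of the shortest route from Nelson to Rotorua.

Checking several routes:
Nelson → Christchurch → Dunedin → Rotorua: 18 + 29 + 6 = 53
Nelson → Christchurch → Rotorua: 18 + 18 = 36
Nelson → Dunedin → Rotorua: 9 + 6 = 15
Nelson → Christchurch → Wellington → Rotorua: 18 + 17 + 14 = 49
The minimum is 15.

15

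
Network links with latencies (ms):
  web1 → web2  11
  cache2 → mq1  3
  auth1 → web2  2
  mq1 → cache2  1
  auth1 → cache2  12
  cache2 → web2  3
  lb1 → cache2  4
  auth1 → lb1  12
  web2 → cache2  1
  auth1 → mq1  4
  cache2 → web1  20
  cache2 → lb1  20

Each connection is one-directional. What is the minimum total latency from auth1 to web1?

23

Routes from auth1 to web1:
auth1 - web2 - cache2 - web1: 2 + 1 + 20 = 23
auth1 - mq1 - cache2 - web1: 4 + 1 + 20 = 25
auth1 - cache2 - web1: 12 + 20 = 32
auth1 - lb1 - cache2 - web1: 12 + 4 + 20 = 36
The minimum is 23 ms.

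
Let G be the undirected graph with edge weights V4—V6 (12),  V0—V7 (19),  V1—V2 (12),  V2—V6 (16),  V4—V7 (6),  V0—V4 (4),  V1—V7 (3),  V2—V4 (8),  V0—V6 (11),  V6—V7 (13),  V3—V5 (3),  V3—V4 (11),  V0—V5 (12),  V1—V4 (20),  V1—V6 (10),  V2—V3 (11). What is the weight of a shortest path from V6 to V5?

23

A few of the V6→V5 routes:
V6 - V0 - V5: 11 + 12 = 23
V6 - V4 - V0 - V5: 12 + 4 + 12 = 28
V6 - V4 - V3 - V5: 12 + 11 + 3 = 26
Best route has total 23.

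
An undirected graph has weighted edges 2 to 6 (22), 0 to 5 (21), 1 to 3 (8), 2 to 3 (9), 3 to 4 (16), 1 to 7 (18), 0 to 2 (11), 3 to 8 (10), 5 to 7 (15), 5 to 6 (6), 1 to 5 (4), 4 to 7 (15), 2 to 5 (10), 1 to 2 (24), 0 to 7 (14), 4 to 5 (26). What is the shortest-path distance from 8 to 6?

28

Comparing a few candidate routes:
8→3→1→5→2→6: 10 + 8 + 4 + 10 + 22 = 54
8→3→2→0→5→6: 10 + 9 + 11 + 21 + 6 = 57
8→3→2→1→5→6: 10 + 9 + 24 + 4 + 6 = 53
8→3→2→6: 10 + 9 + 22 = 41
8→3→2→5→6: 10 + 9 + 10 + 6 = 35
8→3→1→5→6: 10 + 8 + 4 + 6 = 28
Shortest: 28.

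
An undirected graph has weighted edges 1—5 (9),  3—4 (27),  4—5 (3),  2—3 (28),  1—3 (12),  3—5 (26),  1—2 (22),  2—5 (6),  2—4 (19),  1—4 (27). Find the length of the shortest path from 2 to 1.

Comparing a few candidate routes:
2→4→5→1: 19 + 3 + 9 = 31
2→3→1: 28 + 12 = 40
2→1: 22
2→5→4→1: 6 + 3 + 27 = 36
2→5→1: 6 + 9 = 15
Shortest: 15.

15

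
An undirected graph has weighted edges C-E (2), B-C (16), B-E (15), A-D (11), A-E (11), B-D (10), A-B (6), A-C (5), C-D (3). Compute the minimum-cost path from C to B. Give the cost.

A few of the C→B routes:
C→B: 16
C→A→B: 5 + 6 = 11
C→D→B: 3 + 10 = 13
C→E→B: 2 + 15 = 17
Best route has total 11.

11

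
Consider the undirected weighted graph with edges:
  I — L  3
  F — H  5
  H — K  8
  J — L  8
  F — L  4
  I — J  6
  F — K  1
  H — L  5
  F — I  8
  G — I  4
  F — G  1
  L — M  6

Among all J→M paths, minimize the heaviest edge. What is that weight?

Some routes from J to M:
J -> I -> F -> H -> L -> M: max(6, 8, 5, 5, 6) = 8
J -> I -> F -> L -> M: max(6, 8, 4, 6) = 8
J -> I -> G -> F -> L -> M: max(6, 4, 1, 4, 6) = 6
J -> I -> L -> M: max(6, 3, 6) = 6
J -> I -> G -> F -> H -> L -> M: max(6, 4, 1, 5, 5, 6) = 6
J -> I -> F -> K -> H -> L -> M: max(6, 8, 1, 8, 5, 6) = 8
Smallest bottleneck: 6.

6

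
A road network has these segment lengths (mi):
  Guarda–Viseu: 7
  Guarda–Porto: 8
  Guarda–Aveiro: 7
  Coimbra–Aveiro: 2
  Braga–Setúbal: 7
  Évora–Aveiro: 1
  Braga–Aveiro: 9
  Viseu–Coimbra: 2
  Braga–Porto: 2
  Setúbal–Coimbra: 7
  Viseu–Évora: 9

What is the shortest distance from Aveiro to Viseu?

4

Some routes from Aveiro to Viseu:
Aveiro → Braga → Setúbal → Coimbra → Viseu: 9 + 7 + 7 + 2 = 25
Aveiro → Évora → Viseu: 1 + 9 = 10
Aveiro → Guarda → Viseu: 7 + 7 = 14
Aveiro → Coimbra → Viseu: 2 + 2 = 4
The minimum is 4 mi.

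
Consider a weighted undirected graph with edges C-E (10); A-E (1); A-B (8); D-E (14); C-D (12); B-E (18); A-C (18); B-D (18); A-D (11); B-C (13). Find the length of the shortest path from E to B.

9

Checking several routes:
E - C - B: 10 + 13 = 23
E - A - C - B: 1 + 18 + 13 = 32
E - A - B: 1 + 8 = 9
E - B: 18
E - A - D - B: 1 + 11 + 18 = 30
Best route has total 9.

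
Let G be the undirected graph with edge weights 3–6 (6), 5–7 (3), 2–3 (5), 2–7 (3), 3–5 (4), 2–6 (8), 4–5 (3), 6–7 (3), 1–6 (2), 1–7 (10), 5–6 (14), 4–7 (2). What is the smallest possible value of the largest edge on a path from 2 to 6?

3

Some routes from 2 to 6:
2-7-5-3-6: max(3, 3, 4, 6) = 6
2-3-5-4-7-6: max(5, 4, 3, 2, 3) = 5
2-7-4-5-3-6: max(3, 2, 3, 4, 6) = 6
2-7-6: max(3, 3) = 3
2-3-6: max(5, 6) = 6
2-3-5-7-6: max(5, 4, 3, 3) = 5
Best route has worst link 3.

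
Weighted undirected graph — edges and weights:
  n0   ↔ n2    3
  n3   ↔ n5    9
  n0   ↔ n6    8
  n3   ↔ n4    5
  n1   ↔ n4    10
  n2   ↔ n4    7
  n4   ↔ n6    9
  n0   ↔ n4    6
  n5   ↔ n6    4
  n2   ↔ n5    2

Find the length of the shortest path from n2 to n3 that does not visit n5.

Paths from n2 to n3 avoiding n5:
n2 - n0 - n4 - n3: 3 + 6 + 5 = 14
n2 - n0 - n6 - n4 - n3: 3 + 8 + 9 + 5 = 25
n2 - n4 - n3: 7 + 5 = 12
Best route has total 12.

12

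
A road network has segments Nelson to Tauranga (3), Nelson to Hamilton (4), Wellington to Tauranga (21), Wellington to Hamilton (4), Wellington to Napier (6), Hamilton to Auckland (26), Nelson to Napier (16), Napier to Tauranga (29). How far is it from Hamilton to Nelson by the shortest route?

Checking several routes:
Hamilton -> Wellington -> Napier -> Nelson: 4 + 6 + 16 = 26
Hamilton -> Nelson: 4
Hamilton -> Wellington -> Napier -> Tauranga -> Nelson: 4 + 6 + 29 + 3 = 42
Hamilton -> Wellington -> Tauranga -> Nelson: 4 + 21 + 3 = 28
Shortest: 4 km.

4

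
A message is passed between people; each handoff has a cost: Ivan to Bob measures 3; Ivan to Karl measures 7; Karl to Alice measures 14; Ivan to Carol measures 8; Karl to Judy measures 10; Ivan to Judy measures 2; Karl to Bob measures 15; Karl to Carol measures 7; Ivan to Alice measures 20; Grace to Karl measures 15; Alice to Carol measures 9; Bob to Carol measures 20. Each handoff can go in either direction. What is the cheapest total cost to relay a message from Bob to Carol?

Some routes from Bob to Carol:
Bob - Ivan - Carol: 3 + 8 = 11
Bob - Ivan - Karl - Carol: 3 + 7 + 7 = 17
Bob - Carol: 20
Bob - Ivan - Judy - Karl - Carol: 3 + 2 + 10 + 7 = 22
The minimum is 11.

11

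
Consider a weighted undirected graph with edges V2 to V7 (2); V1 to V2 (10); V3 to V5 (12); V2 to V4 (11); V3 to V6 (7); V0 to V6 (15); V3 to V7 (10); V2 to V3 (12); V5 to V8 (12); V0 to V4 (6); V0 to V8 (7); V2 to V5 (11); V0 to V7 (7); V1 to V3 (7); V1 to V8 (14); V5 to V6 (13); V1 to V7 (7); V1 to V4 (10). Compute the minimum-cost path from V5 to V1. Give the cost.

19

Comparing a few candidate routes:
V5-V2-V7-V1: 11 + 2 + 7 = 20
V5-V8-V1: 12 + 14 = 26
V5-V2-V1: 11 + 10 = 21
V5-V3-V1: 12 + 7 = 19
The minimum is 19.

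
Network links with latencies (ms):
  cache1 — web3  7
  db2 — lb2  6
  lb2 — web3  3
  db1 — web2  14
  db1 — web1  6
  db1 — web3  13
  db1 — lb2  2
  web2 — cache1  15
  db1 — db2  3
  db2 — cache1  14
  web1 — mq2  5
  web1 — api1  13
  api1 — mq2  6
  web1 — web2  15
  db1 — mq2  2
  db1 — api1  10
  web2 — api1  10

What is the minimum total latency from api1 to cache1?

20

A few of the api1→cache1 routes:
api1 → mq2 → db1 → lb2 → web3 → cache1: 6 + 2 + 2 + 3 + 7 = 20
api1 → mq2 → db1 → db2 → cache1: 6 + 2 + 3 + 14 = 25
api1 → db1 → lb2 → web3 → cache1: 10 + 2 + 3 + 7 = 22
Best route has total 20 ms.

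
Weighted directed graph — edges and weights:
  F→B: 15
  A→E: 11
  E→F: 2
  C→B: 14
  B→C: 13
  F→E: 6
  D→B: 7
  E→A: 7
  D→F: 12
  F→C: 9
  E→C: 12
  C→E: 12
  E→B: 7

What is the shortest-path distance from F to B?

Routes from F to B:
F - E - B: 6 + 7 = 13
F - E - C - B: 6 + 12 + 14 = 32
F - C - B: 9 + 14 = 23
F - B: 15
F - C - E - B: 9 + 12 + 7 = 28
The minimum is 13.

13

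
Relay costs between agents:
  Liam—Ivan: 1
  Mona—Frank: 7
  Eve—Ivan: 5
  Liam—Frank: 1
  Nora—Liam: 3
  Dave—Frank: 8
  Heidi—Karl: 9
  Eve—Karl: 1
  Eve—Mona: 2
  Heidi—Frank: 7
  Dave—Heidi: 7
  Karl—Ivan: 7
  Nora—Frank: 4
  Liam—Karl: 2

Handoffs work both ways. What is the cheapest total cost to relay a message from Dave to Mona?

Checking several routes:
Dave → Frank → Mona: 8 + 7 = 15
Dave → Frank → Liam → Ivan → Eve → Mona: 8 + 1 + 1 + 5 + 2 = 17
Dave → Frank → Liam → Karl → Eve → Mona: 8 + 1 + 2 + 1 + 2 = 14
Dave → Heidi → Karl → Eve → Mona: 7 + 9 + 1 + 2 = 19
Best route has total 14.

14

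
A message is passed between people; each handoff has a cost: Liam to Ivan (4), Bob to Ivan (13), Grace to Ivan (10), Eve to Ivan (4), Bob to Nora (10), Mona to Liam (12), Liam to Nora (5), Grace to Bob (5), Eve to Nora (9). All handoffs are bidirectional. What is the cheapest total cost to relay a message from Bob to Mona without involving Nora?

Routes from Bob to Mona avoiding Nora:
Bob→Ivan→Liam→Mona: 13 + 4 + 12 = 29
Bob→Grace→Ivan→Liam→Mona: 5 + 10 + 4 + 12 = 31
Shortest: 29.

29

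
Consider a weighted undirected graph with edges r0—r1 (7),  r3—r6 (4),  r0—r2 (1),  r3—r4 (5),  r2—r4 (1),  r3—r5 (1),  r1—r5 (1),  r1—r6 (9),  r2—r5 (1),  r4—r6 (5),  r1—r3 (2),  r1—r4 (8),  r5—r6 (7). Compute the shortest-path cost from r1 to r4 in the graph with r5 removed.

Routes from r1 to r4 avoiding r5:
r1 -> r3 -> r6 -> r4: 2 + 4 + 5 = 11
r1 -> r6 -> r4: 9 + 5 = 14
r1 -> r0 -> r2 -> r4: 7 + 1 + 1 = 9
r1 -> r4: 8
r1 -> r6 -> r3 -> r4: 9 + 4 + 5 = 18
r1 -> r3 -> r4: 2 + 5 = 7
Best route has total 7.

7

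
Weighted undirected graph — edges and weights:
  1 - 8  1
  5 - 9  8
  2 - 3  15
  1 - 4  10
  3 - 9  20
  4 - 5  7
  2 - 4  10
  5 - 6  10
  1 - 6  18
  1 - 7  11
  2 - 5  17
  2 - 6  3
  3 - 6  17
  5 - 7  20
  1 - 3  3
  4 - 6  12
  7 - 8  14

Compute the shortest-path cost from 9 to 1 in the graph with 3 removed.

A few of the 9→1 routes:
9 → 5 → 6 → 1: 8 + 10 + 18 = 36
9 → 5 → 4 → 1: 8 + 7 + 10 = 25
9 → 5 → 7 → 1: 8 + 20 + 11 = 39
Shortest: 25.

25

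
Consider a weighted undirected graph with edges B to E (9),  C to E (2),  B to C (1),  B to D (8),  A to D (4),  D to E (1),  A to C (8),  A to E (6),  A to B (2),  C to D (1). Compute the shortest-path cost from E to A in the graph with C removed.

5

Checking several routes:
E→D→B→A: 1 + 8 + 2 = 11
E→A: 6
E→D→A: 1 + 4 = 5
Best route has total 5.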